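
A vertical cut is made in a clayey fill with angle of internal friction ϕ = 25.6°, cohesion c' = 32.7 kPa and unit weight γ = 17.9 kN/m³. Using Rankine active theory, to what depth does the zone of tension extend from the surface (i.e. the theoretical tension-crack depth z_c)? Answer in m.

5.80 m

K_a = tan²(45° − 25.6°/2) = 0.3966; √K_a = 0.6297.
The active pressure is zero where K_a γ z = 2c√K_a, so z_c = 2c/(γ√K_a) = 2×32.7/(17.9×0.6297) = 5.802 m.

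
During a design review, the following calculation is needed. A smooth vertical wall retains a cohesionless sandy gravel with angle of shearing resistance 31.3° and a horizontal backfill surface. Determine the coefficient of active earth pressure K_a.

0.316

K_a = (1 − sin φ)/(1 + sin φ) = (1 − sin 31.3°)/(1 + sin 31.3°) = 0.3162.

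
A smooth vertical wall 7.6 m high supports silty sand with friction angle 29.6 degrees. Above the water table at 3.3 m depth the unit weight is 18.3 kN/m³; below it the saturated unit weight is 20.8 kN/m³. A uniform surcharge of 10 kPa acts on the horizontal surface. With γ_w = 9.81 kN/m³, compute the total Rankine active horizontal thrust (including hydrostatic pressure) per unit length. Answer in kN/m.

273 kN/m

K_a = tan²(45° − φ/2) = 0.3387.
γ' = 20.8 − 9.81 = 10.99 kN/m³. h₂ = H − d_w = 4.3 m.
σ'_h: at surface K_a·q = 3.387; at WT K_a(q+γd_w) = 23.84; at base K_a(q+γd_w+γ'h₂) = 39.85 kPa.
P₁ = ½(3.387+23.84)×3.3 = 44.93; P₂ = ½(23.84+39.85)×4.3 = 136.9; P_w = ½γ_w h₂² = 90.69.
Total = 44.93+136.9+90.69 = 272.6 kN/m.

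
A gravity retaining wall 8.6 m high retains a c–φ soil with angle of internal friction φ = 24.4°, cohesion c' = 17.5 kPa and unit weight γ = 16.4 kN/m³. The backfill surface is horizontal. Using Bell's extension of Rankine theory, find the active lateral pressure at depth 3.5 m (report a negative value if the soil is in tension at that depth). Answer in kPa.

K_a = (1 − sin φ)/(1 + sin φ) = 0.4153.
σ_a = K_a γ z − 2c√K_a = 0.4153×16.4×3.5 − 2×17.5×0.6445 = 1.284 kPa.

1.28 kPa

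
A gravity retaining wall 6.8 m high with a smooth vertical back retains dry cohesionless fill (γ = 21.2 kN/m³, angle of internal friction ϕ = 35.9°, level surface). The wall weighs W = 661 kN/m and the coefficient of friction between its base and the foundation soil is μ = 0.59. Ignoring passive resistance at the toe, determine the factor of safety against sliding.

3.05

K_a = tan²(45° − 35.9°/2) = 0.2607.
P_a = ½K_aγH² = 0.5×0.2607×21.2×6.8² = 127.8 kN/m, acting at H/3 = 2.267 m above the base.
FS_sliding = μW / P_a = 0.59×661 / 127.8 = 3.052.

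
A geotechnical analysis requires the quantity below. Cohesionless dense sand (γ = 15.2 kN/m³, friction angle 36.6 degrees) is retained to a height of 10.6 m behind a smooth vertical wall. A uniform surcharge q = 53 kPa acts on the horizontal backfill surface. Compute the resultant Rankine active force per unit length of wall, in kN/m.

K_a = tan²(45° − φ/2) = 0.2530.
Soil triangle: ½ K_a γ H² = 0.5×0.2530×15.2×10.6² = 216.0 kN/m.
Surcharge rectangle: K_a q H = 0.2530×53×10.6 = 142.1 kN/m.
Total = 216.0 + 142.1 = 358.1 kN/m.

358 kN/m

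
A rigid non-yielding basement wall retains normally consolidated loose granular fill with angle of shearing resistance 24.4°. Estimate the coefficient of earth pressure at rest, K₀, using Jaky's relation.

0.587

K₀ = 1 − sin φ' = 1 − sin 24.4° = 0.5869.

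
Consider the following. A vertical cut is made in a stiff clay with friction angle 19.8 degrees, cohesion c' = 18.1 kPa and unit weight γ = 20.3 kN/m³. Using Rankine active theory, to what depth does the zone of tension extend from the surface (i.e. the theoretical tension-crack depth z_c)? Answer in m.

K_a = tan²(45° − 19.8°/2) = 0.4939; √K_a = 0.7028.
The active pressure is zero where K_a γ z = 2c√K_a, so z_c = 2c/(γ√K_a) = 2×18.1/(20.3×0.7028) = 2.537 m.

2.54 m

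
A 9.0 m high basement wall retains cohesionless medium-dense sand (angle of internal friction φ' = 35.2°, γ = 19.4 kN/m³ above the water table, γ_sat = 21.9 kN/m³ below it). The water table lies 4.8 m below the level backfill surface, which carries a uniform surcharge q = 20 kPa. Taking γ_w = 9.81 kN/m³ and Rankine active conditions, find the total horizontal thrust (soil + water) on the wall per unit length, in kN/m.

K_a = tan²(45° − φ/2) = 0.2687.
γ' = 21.9 − 9.81 = 12.09 kN/m³. h₂ = H − d_w = 4.2 m.
σ'_h: at surface K_a·q = 5.374; at WT K_a(q+γd_w) = 30.39; at base K_a(q+γd_w+γ'h₂) = 44.04 kPa.
P₁ = ½(5.374+30.39)×4.8 = 85.84; P₂ = ½(30.39+44.04)×4.2 = 156.3; P_w = ½γ_w h₂² = 86.52.
Total = 85.84+156.3+86.52 = 328.7 kN/m.

329 kN/m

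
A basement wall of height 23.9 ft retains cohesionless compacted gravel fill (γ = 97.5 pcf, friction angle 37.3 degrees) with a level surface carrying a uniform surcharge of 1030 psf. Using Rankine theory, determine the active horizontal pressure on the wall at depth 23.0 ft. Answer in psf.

803 psf

K_a = (1 − sin φ)/(1 + sin φ) = 0.2453.
σ_v = γz + q = 97.5 × 23.0 + 1030 = 3272 psf.
σ_h = K_a σ_v = 0.2453 × 3272 = 802.9 psf.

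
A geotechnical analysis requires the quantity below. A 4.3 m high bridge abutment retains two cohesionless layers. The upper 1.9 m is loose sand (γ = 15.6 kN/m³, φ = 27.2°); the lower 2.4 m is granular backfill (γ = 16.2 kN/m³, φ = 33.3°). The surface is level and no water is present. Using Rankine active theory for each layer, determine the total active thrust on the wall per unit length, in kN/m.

K_a1 = tan²(45°−27.2°/2) = 0.3726; K_a2 = tan²(45°−33.3°/2) = 0.2911.
Layer 1: σ at base = K_a1 γ₁ h₁ = 11.04 kPa; P₁ = ½×11.04×1.9 = 10.49.
Layer 2: σ_v at top = γ₁h₁ = 29.64; σ_h top = K_a2×29.64 = 8.629; σ_h base = K_a2×(29.64+16.2×2.4) = 19.95.
P₂ = ½(8.629+19.95)×2.4 = 34.29. Total P_a = 10.49+34.29 = 44.78 kN/m.

44.8 kN/m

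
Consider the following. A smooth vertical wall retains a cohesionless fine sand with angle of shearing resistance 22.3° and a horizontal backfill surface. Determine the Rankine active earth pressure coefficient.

K_a = tan²(45° − φ/2) = tan²(33.85°) = 0.4498.

0.450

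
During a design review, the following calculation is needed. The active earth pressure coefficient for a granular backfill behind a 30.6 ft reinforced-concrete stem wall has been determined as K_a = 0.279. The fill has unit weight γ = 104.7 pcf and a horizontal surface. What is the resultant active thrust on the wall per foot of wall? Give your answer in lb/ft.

P = ½ K_a γ H² = 0.5 × 0.279 × 104.7 × 30.6² = 13680 lb/ft.

13700 lb/ft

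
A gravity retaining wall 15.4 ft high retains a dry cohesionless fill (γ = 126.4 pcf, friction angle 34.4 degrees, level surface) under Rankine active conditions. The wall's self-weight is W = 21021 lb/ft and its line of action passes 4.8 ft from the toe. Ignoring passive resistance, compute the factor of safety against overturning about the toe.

K_a = tan²(45° − 34.4°/2) = 0.2780.
P_a = ½K_aγH² = 0.5×0.2780×126.4×15.4² = 4167 lb/ft, acting at H/3 = 5.133 ft above the base.
Overturning moment M_o = P_a × H/3 = 4167 × 5.133 = 21390.
Resisting moment M_r = W × 4.8 = 21021 × 4.8 = 100900.
FS_overturning = M_r/M_o = 100900/21390 = 4.718.

4.72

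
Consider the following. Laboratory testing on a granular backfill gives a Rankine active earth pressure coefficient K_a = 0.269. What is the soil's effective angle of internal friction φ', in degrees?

35.2°

K_a = tan²(45° − φ/2) ⇒ 45° − φ/2 = arctan(√0.269) = 27.41°.
φ = 2(45° − 27.41°) = 35.17°.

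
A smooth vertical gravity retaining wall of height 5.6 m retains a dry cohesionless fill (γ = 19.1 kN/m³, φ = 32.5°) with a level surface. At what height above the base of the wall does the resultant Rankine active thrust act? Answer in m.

K_a = 0.3010.
The pressure distribution is triangular, so the resultant acts at H/3 above the base = 5.6/3 = 1.867 m.

1.87 m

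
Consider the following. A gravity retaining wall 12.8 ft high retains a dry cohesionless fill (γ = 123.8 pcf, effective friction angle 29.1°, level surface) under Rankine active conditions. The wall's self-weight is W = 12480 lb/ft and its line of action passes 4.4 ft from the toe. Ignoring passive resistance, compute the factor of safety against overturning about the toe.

3.67

K_a = tan²(45° − 29.1°/2) = 0.3456.
P_a = ½K_aγH² = 0.5×0.3456×123.8×12.8² = 3505 lb/ft, acting at H/3 = 4.267 ft above the base.
Overturning moment M_o = P_a × H/3 = 3505 × 4.267 = 14950.
Resisting moment M_r = W × 4.4 = 12480 × 4.4 = 54910.
FS_overturning = M_r/M_o = 54910/14950 = 3.672.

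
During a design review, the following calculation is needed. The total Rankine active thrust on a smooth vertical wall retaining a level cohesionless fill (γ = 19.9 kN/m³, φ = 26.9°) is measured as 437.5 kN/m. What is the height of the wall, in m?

K_a = 0.3770. P_a = ½ K_a γ H² ⇒ H = √(2P_a/(K_a γ)).
H = √(2×437.5/(0.3770×19.9)) = 10.80 m.

10.8 m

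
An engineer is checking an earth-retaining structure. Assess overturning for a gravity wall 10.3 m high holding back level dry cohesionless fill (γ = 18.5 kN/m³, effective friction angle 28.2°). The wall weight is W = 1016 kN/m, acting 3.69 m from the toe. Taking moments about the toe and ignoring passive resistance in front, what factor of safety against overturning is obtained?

3.11

K_a = tan²(45° − 28.2°/2) = 0.3582.
P_a = ½K_aγH² = 0.5×0.3582×18.5×10.3² = 351.5 kN/m, acting at H/3 = 3.433 m above the base.
Overturning moment M_o = P_a × H/3 = 351.5 × 3.433 = 1207.
Resisting moment M_r = W × 3.69 = 1016 × 3.69 = 3749.
FS_overturning = M_r/M_o = 3749/1207 = 3.107.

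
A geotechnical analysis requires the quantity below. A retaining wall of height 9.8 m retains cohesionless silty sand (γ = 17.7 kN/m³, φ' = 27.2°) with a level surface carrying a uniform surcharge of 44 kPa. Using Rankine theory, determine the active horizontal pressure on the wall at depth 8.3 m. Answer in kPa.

K_a = (1 − sin φ)/(1 + sin φ) = 0.3726.
σ_v = γz + q = 17.7 × 8.3 + 44 = 190.9 kPa.
σ_h = K_a σ_v = 0.3726 × 190.9 = 71.13 kPa.

71.1 kPa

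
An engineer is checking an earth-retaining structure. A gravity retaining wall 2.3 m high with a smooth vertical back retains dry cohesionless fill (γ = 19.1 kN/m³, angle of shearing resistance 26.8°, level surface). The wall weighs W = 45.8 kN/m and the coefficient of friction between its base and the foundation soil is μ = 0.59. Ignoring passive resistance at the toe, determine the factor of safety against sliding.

K_a = tan²(45° − 26.8°/2) = 0.3785.
P_a = ½K_aγH² = 0.5×0.3785×19.1×2.3² = 19.12 kN/m, acting at H/3 = 0.7667 m above the base.
FS_sliding = μW / P_a = 0.59×45.8 / 19.12 = 1.413.

1.41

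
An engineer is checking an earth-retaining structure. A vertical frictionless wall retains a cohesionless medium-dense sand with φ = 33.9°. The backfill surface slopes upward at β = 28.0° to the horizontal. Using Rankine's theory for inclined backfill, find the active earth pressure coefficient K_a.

0.434

K_a = cos β · (cos β − √(cos²β − cos²φ)) / (cos β + √(cos²β − cos²φ)).
cos β = 0.8829, cos φ = 0.8300, √(cos²β − cos²φ) = 0.3011.
K_a = 0.8829 × (0.8829 − 0.3011)/(0.8829 + 0.3011) = 0.4339.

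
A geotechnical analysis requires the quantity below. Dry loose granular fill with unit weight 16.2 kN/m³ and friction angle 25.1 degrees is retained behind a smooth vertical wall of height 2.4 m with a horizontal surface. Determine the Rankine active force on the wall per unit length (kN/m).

18.9 kN/m

K_a = tan²(45° − φ/2) = 0.4043.
P_a = ½ K_a γ H² = 0.5 × 0.4043 × 16.2 × 2.4² = 18.86 kN/m.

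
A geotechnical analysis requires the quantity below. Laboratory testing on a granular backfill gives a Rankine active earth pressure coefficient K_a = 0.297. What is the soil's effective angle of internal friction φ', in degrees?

K_a = tan²(45° − φ/2) ⇒ 45° − φ/2 = arctan(√0.297) = 28.59°.
φ = 2(45° − 28.59°) = 32.82°.

32.8°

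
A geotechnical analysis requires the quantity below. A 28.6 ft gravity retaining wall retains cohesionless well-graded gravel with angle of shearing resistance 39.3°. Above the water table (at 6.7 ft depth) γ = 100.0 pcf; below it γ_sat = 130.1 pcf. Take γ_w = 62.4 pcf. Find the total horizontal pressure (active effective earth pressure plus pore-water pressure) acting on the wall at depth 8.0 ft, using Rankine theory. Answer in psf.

K_a = (1 − sin φ)/(1 + sin φ) = 0.2245.
γ' = 130.1 − 62.4 = 67.70 pcf.
Effective vertical stress at 8.0 ft: σ'_v = 100.0×6.7 + 67.70×1.30 = 758.0 psf.
σ'_h = K_a σ'_v = 0.2245 × 758.0 = 170.1 psf; u = γ_w × 1.30 = 81.12 psf.
Total σ_h = 170.1 + 81.12 = 251.3 psf.

251 psf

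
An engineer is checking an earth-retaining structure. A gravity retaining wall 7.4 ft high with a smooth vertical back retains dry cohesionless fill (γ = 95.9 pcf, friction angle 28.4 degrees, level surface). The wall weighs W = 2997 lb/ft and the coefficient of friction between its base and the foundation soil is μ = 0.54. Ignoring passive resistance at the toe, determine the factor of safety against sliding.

K_a = tan²(45° − 28.4°/2) = 0.3554.
P_a = ½K_aγH² = 0.5×0.3554×95.9×7.4² = 933.1 lb/ft, acting at H/3 = 2.467 ft above the base.
FS_sliding = μW / P_a = 0.54×2997 / 933.1 = 1.734.

1.73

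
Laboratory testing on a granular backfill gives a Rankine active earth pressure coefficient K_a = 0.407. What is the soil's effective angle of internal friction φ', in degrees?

24.9°

K_a = tan²(45° − φ/2) ⇒ 45° − φ/2 = arctan(√0.407) = 32.54°.
φ = 2(45° − 32.54°) = 24.93°.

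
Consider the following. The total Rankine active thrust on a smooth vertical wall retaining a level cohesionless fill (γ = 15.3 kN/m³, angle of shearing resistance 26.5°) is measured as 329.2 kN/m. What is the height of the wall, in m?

K_a = 0.3829. P_a = ½ K_a γ H² ⇒ H = √(2P_a/(K_a γ)).
H = √(2×329.2/(0.3829×15.3)) = 10.60 m.

10.6 m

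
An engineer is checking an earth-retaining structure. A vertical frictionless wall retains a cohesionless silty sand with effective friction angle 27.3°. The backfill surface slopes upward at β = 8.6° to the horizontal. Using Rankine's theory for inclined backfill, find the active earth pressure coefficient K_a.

0.386

K_a = cos β · (cos β − √(cos²β − cos²φ)) / (cos β + √(cos²β − cos²φ)).
cos β = 0.9888, cos φ = 0.8886, √(cos²β − cos²φ) = 0.4336.
K_a = 0.9888 × (0.9888 − 0.4336)/(0.9888 + 0.4336) = 0.3859.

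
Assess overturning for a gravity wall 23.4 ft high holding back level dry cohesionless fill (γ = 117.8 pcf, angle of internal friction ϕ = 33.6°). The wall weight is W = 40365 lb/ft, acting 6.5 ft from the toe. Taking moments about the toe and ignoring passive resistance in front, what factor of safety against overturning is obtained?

3.63

K_a = tan²(45° − 33.6°/2) = 0.2875.
P_a = ½K_aγH² = 0.5×0.2875×117.8×23.4² = 9272 lb/ft, acting at H/3 = 7.800 ft above the base.
Overturning moment M_o = P_a × H/3 = 9272 × 7.800 = 72320.
Resisting moment M_r = W × 6.5 = 40365 × 6.5 = 262400.
FS_overturning = M_r/M_o = 262400/72320 = 3.628.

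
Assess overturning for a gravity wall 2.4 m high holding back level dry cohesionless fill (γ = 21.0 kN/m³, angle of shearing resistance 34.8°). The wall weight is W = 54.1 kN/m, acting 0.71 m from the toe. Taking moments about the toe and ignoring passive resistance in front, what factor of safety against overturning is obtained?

2.90

K_a = tan²(45° − 34.8°/2) = 0.2733.
P_a = ½K_aγH² = 0.5×0.2733×21.0×2.4² = 16.53 kN/m, acting at H/3 = 0.8000 m above the base.
Overturning moment M_o = P_a × H/3 = 16.53 × 0.8000 = 13.22.
Resisting moment M_r = W × 0.71 = 54.1 × 0.71 = 38.41.
FS_overturning = M_r/M_o = 38.41/13.22 = 2.905.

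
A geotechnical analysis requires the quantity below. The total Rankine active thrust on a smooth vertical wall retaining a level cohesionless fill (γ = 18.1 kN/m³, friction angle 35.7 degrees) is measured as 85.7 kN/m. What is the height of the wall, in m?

6.00 m

K_a = 0.2630. P_a = ½ K_a γ H² ⇒ H = √(2P_a/(K_a γ)).
H = √(2×85.7/(0.2630×18.1)) = 6.001 m.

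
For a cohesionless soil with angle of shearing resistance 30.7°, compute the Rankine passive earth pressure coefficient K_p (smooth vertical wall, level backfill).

K_p = (1 + sin φ)/(1 − sin φ) = tan²(45° + 30.7°/2) = 3.086.

3.09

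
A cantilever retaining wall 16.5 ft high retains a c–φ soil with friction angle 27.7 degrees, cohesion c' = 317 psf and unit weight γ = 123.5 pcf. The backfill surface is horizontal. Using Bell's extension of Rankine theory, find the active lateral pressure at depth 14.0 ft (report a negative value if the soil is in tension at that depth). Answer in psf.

248 psf

K_a = (1 − sin φ)/(1 + sin φ) = 0.3653.
σ_a = K_a γ z − 2c√K_a = 0.3653×123.5×14.0 − 2×317×0.6044 = 248.5 psf.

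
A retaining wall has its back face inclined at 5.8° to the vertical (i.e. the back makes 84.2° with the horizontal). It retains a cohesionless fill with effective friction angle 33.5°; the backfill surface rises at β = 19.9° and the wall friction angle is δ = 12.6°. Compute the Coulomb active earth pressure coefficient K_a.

K_a = sin²(α+φ) / [sin²α · sin(α−δ) · (1 + √{sin(φ+δ)sin(φ−β) / (sin(α−δ)sin(α+β))})²].
With α = 84.2°, φ = 33.5°, δ = 12.6°, β = 19.9°: K_a = 0.4087.

0.409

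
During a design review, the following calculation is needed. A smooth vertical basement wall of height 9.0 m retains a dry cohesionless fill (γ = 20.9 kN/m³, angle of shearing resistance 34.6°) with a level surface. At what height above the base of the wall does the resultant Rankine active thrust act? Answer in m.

K_a = 0.2756.
The pressure distribution is triangular, so the resultant acts at H/3 above the base = 9.0/3 = 3.000 m.

3.00 m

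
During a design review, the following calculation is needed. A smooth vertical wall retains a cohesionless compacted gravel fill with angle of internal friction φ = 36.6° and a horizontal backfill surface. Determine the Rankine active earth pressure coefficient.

0.253

K_a = (1 − sin φ)/(1 + sin φ) = (1 − sin 36.6°)/(1 + sin 36.6°) = 0.2530.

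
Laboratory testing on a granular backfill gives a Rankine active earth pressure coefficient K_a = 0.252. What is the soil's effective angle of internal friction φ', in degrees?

K_a = tan²(45° − φ/2) ⇒ 45° − φ/2 = arctan(√0.252) = 26.66°.
φ = 2(45° − 26.66°) = 36.69°.

36.7°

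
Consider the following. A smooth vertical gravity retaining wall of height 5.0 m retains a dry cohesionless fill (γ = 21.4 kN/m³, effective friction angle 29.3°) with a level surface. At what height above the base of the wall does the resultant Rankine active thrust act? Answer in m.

1.67 m

K_a = 0.3428.
The pressure distribution is triangular, so the resultant acts at H/3 above the base = 5.0/3 = 1.667 m.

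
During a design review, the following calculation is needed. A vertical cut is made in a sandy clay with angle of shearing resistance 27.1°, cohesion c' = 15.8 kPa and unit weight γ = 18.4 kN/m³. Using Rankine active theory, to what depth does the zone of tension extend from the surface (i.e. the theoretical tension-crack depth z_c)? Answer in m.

2.81 m

K_a = tan²(45° − 27.1°/2) = 0.3741; √K_a = 0.6116.
The active pressure is zero where K_a γ z = 2c√K_a, so z_c = 2c/(γ√K_a) = 2×15.8/(18.4×0.6116) = 2.808 m.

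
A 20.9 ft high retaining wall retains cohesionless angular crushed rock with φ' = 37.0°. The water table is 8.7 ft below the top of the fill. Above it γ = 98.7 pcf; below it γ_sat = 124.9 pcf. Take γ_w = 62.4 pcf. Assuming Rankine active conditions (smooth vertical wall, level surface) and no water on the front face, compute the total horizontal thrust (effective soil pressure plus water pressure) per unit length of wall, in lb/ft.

K_a = tan²(45° − φ/2) = 0.2486.
γ' = 124.9 − 62.4 = 62.50 pcf. Depth below WT = 12.2 ft.
σ'_h at WT = K_a γ d_w = 213.5 psf; at base = 213.5 + K_a γ' × 12.2 = 403.0 psf.
P₁ (0–8.7 ft) = ½×213.5×8.7 = 928.5. P₂ (8.7–20.9 ft) = ½(213.5+403.0)×12.2 = 3760.
P_w = ½ γ_w h₂² = 0.5×62.4×12.2² = 4644. Total = 928.5+3760+4644 = 9333 lb/ft.

9330 lb/ft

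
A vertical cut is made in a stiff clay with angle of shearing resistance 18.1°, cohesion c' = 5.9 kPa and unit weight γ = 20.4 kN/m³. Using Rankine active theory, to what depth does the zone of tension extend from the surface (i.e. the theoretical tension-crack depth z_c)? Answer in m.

K_a = tan²(45° − 18.1°/2) = 0.5259; √K_a = 0.7252.
The active pressure is zero where K_a γ z = 2c√K_a, so z_c = 2c/(γ√K_a) = 2×5.9/(20.4×0.7252) = 0.7976 m.

0.798 m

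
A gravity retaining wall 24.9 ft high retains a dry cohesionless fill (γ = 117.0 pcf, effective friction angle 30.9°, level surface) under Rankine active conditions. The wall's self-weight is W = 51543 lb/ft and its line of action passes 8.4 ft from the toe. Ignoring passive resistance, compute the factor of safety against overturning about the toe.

K_a = tan²(45° − 30.9°/2) = 0.3214.
P_a = ½K_aγH² = 0.5×0.3214×117.0×24.9² = 11660 lb/ft, acting at H/3 = 8.300 ft above the base.
Overturning moment M_o = P_a × H/3 = 11660 × 8.300 = 96760.
Resisting moment M_r = W × 8.4 = 51543 × 8.4 = 433000.
FS_overturning = M_r/M_o = 433000/96760 = 4.475.

4.47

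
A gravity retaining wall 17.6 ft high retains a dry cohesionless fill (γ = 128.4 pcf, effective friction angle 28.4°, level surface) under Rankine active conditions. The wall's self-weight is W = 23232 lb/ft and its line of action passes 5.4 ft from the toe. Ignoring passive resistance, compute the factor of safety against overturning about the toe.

3.03

K_a = tan²(45° − 28.4°/2) = 0.3554.
P_a = ½K_aγH² = 0.5×0.3554×128.4×17.6² = 7067 lb/ft, acting at H/3 = 5.867 ft above the base.
Overturning moment M_o = P_a × H/3 = 7067 × 5.867 = 41460.
Resisting moment M_r = W × 5.4 = 23232 × 5.4 = 125500.
FS_overturning = M_r/M_o = 125500/41460 = 3.026.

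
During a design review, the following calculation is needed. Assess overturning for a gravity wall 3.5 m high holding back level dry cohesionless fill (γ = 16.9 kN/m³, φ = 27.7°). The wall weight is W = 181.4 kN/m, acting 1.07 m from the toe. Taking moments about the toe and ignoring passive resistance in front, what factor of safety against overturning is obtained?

K_a = tan²(45° − 27.7°/2) = 0.3653.
P_a = ½K_aγH² = 0.5×0.3653×16.9×3.5² = 37.82 kN/m, acting at H/3 = 1.167 m above the base.
Overturning moment M_o = P_a × H/3 = 37.82 × 1.167 = 44.12.
Resisting moment M_r = W × 1.07 = 181.4 × 1.07 = 194.1.
FS_overturning = M_r/M_o = 194.1/44.12 = 4.399.

4.40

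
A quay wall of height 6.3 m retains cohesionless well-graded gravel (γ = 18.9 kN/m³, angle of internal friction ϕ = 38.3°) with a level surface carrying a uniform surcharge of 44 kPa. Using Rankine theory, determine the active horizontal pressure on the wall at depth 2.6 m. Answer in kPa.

K_a = (1 − sin φ)/(1 + sin φ) = 0.2347.
σ_v = γz + q = 18.9 × 2.6 + 44 = 93.14 kPa.
σ_h = K_a σ_v = 0.2347 × 93.14 = 21.86 kPa.

21.9 kPa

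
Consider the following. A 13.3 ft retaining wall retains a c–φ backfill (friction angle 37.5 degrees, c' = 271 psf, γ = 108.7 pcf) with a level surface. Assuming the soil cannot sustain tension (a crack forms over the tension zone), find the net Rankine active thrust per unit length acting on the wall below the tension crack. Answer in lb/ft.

K_a = 0.2432; √K_a = 0.4931.
Tension-crack depth z_c = 2c/(γ√K_a) = 2×271/(108.7×0.4931) = 10.11 ft.
σ_a at base = K_a γ H − 2c√K_a = 0.2432×108.7×13.3 − 2×271×0.4931 = 84.30 psf.
P_a = ½ × 84.30 × (H − z_c) = 0.5×84.30×3.189 = 134.4 lb/ft.

134 lb/ft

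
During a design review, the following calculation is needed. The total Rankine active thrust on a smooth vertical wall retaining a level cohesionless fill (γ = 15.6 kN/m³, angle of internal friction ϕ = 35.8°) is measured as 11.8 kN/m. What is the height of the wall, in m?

K_a = 0.2619. P_a = ½ K_a γ H² ⇒ H = √(2P_a/(K_a γ)).
H = √(2×11.8/(0.2619×15.6)) = 2.404 m.

2.40 m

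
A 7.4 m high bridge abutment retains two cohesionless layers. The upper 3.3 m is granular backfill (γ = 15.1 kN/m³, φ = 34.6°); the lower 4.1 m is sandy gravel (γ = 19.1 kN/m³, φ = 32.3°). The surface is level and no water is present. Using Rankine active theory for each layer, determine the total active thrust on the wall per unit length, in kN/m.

133 kN/m

K_a1 = tan²(45°−34.6°/2) = 0.2756; K_a2 = tan²(45°−32.3°/2) = 0.3035.
Layer 1: σ at base = K_a1 γ₁ h₁ = 13.74 kPa; P₁ = ½×13.74×3.3 = 22.66.
Layer 2: σ_v at top = γ₁h₁ = 49.83; σ_h top = K_a2×49.83 = 15.12; σ_h base = K_a2×(49.83+19.1×4.1) = 38.89.
P₂ = ½(15.12+38.89)×4.1 = 110.7. Total P_a = 22.66+110.7 = 133.4 kN/m.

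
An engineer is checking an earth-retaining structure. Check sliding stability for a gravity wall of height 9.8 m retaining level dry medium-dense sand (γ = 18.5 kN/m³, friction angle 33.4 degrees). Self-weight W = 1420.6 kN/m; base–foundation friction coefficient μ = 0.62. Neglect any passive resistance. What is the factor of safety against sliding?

3.42

K_a = tan²(45° − 33.4°/2) = 0.2899.
P_a = ½K_aγH² = 0.5×0.2899×18.5×9.8² = 257.6 kN/m, acting at H/3 = 3.267 m above the base.
FS_sliding = μW / P_a = 0.62×1420.6 / 257.6 = 3.420.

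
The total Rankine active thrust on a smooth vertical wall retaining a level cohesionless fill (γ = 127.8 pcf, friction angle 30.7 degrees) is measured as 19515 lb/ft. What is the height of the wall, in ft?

30.7 ft

K_a = 0.3240. P_a = ½ K_a γ H² ⇒ H = √(2P_a/(K_a γ)).
H = √(2×19515/(0.3240×127.8)) = 30.70 ft.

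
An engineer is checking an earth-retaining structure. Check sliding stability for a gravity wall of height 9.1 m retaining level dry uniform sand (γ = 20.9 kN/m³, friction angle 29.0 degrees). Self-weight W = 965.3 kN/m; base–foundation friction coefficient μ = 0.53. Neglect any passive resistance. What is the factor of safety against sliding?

K_a = tan²(45° − 29.0°/2) = 0.3470.
P_a = ½K_aγH² = 0.5×0.3470×20.9×9.1² = 300.3 kN/m, acting at H/3 = 3.033 m above the base.
FS_sliding = μW / P_a = 0.53×965.3 / 300.3 = 1.704.

1.70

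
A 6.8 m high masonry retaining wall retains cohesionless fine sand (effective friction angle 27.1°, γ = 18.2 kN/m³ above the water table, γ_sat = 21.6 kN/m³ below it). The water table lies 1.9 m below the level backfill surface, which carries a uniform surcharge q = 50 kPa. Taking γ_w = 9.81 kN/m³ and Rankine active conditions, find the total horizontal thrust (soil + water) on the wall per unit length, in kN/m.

374 kN/m

K_a = tan²(45° − φ/2) = 0.3741.
γ' = 21.6 − 9.81 = 11.79 kN/m³. h₂ = H − d_w = 4.9 m.
σ'_h: at surface K_a·q = 18.70; at WT K_a(q+γd_w) = 31.64; at base K_a(q+γd_w+γ'h₂) = 53.25 kPa.
P₁ = ½(18.70+31.64)×1.9 = 47.82; P₂ = ½(31.64+53.25)×4.9 = 208.0; P_w = ½γ_w h₂² = 117.8.
Total = 47.82+208.0+117.8 = 373.6 kN/m.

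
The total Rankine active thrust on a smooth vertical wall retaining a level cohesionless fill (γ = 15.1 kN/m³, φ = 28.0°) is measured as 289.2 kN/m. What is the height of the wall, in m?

K_a = 0.3610. P_a = ½ K_a γ H² ⇒ H = √(2P_a/(K_a γ)).
H = √(2×289.2/(0.3610×15.1)) = 10.30 m.

10.3 m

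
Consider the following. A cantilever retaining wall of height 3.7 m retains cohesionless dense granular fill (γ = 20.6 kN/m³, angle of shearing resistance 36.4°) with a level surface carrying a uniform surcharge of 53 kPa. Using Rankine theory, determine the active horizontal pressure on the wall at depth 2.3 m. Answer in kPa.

K_a = (1 − sin φ)/(1 + sin φ) = 0.2552.
σ_v = γz + q = 20.6 × 2.3 + 53 = 100.4 kPa.
σ_h = K_a σ_v = 0.2552 × 100.4 = 25.61 kPa.

25.6 kPa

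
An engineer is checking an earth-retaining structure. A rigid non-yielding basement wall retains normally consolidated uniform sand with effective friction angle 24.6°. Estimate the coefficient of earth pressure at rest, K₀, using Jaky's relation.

0.584

K₀ = 1 − sin φ' = 1 − sin 24.6° = 0.5837.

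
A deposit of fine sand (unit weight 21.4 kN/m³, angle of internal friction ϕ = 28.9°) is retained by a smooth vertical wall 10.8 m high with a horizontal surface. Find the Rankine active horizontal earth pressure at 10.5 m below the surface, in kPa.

K_a = (1 − sin φ)/(1 + sin φ) = 0.3484.
σ_h = K_a γ z = 0.3484 × 21.4 × 10.5 = 78.28 kPa.

78.3 kPa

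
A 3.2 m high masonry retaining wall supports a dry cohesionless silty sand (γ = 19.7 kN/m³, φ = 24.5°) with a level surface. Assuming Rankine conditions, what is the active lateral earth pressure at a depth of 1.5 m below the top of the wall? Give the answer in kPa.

K_a = (1 − sin φ)/(1 + sin φ) = 0.4137.
σ_h = K_a γ z = 0.4137 × 19.7 × 1.5 = 12.23 kPa.

12.2 kPa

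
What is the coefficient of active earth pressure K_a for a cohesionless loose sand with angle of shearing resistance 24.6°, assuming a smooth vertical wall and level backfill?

0.412

K_a = tan²(45° − φ/2) = tan²(32.70°) = 0.4121.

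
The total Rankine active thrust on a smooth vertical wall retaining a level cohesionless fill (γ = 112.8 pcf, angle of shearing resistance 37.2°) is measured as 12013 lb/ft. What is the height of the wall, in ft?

K_a = 0.2464. P_a = ½ K_a γ H² ⇒ H = √(2P_a/(K_a γ)).
H = √(2×12013/(0.2464×112.8)) = 29.40 ft.

29.4 ft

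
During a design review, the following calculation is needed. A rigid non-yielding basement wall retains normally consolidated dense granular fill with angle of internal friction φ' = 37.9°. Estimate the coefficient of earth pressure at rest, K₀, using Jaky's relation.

0.386

K₀ = 1 − sin φ' = 1 − sin 37.9° = 0.3857.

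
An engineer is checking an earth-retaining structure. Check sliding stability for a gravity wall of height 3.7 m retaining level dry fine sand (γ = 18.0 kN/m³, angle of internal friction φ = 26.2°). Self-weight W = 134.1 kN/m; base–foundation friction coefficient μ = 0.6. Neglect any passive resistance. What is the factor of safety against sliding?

K_a = tan²(45° − 26.2°/2) = 0.3874.
P_a = ½K_aγH² = 0.5×0.3874×18.0×3.7² = 47.74 kN/m, acting at H/3 = 1.233 m above the base.
FS_sliding = μW / P_a = 0.6×134.1 / 47.74 = 1.686.

1.69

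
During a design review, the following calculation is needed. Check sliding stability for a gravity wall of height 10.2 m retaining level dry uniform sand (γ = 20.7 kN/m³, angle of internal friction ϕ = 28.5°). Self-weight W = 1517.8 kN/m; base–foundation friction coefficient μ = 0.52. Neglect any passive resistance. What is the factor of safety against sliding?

K_a = tan²(45° − 28.5°/2) = 0.3540.
P_a = ½K_aγH² = 0.5×0.3540×20.7×10.2² = 381.1 kN/m, acting at H/3 = 3.400 m above the base.
FS_sliding = μW / P_a = 0.52×1517.8 / 381.1 = 2.071.

2.07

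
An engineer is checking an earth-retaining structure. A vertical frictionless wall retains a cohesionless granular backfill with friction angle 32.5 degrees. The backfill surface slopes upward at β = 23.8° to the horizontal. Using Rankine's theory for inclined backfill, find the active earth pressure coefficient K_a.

0.404

K_a = cos β · (cos β − √(cos²β − cos²φ)) / (cos β + √(cos²β − cos²φ)).
cos β = 0.9150, cos φ = 0.8434, √(cos²β − cos²φ) = 0.3547.
K_a = 0.9150 × (0.9150 − 0.3547)/(0.9150 + 0.3547) = 0.4037.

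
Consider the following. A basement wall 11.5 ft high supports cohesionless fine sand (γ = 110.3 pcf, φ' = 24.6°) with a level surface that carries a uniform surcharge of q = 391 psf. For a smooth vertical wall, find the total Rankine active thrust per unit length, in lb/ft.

4860 lb/ft

K_a = tan²(45° − φ/2) = 0.4121.
Soil triangle: ½ K_a γ H² = 0.5×0.4121×110.3×11.5² = 3006 lb/ft.
Surcharge rectangle: K_a q H = 0.4121×391×11.5 = 1853 lb/ft.
Total = 3006 + 1853 = 4859 lb/ft.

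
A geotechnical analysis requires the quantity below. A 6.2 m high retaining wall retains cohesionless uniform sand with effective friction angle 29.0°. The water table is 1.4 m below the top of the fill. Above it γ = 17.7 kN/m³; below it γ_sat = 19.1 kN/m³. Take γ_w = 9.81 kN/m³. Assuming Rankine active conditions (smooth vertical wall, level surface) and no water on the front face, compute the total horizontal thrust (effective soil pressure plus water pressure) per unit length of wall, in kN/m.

197 kN/m

K_a = tan²(45° − φ/2) = 0.3470.
γ' = 19.1 − 9.81 = 9.290 kN/m³. Depth below WT = 4.8 m.
σ'_h at WT = K_a γ d_w = 8.598 kPa; at base = 8.598 + K_a γ' × 4.8 = 24.07 kPa.
P₁ (0–1.4 m) = ½×8.598×1.4 = 6.019. P₂ (1.4–6.2 m) = ½(8.598+24.07)×4.8 = 78.40.
P_w = ½ γ_w h₂² = 0.5×9.81×4.8² = 113.0. Total = 6.019+78.40+113.0 = 197.4 kN/m.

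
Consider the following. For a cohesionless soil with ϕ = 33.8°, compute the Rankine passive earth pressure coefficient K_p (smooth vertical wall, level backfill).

K_p = (1 + sin φ)/(1 − sin φ) = tan²(45° + 33.8°/2) = 3.508.

3.51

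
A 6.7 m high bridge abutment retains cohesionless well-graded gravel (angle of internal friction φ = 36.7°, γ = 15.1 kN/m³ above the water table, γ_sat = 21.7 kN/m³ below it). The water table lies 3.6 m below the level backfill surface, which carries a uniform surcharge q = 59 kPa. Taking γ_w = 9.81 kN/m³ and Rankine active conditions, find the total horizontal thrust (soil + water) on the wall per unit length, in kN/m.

228 kN/m

K_a = tan²(45° − φ/2) = 0.2519.
γ' = 21.7 − 9.81 = 11.89 kN/m³. h₂ = H − d_w = 3.1 m.
σ'_h: at surface K_a·q = 14.86; at WT K_a(q+γd_w) = 28.55; at base K_a(q+γd_w+γ'h₂) = 37.83 kPa.
P₁ = ½(14.86+28.55)×3.6 = 78.14; P₂ = ½(28.55+37.83)×3.1 = 102.9; P_w = ½γ_w h₂² = 47.14.
Total = 78.14+102.9+47.14 = 228.2 kN/m.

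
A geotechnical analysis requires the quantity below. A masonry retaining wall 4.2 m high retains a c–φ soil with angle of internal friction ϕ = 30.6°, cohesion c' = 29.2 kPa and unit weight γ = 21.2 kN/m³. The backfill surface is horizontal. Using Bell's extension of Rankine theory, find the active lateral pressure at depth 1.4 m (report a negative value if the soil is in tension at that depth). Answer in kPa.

K_a = (1 − sin φ)/(1 + sin φ) = 0.3253.
σ_a = K_a γ z − 2c√K_a = 0.3253×21.2×1.4 − 2×29.2×0.5704 = -23.65 kPa.

-23.7 kPa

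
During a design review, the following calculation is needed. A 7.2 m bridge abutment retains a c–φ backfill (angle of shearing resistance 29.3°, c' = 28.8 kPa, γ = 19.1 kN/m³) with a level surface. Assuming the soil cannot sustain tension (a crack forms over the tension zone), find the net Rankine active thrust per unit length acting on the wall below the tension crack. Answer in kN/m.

K_a = 0.3428; √K_a = 0.5855.
Tension-crack depth z_c = 2c/(γ√K_a) = 2×28.8/(19.1×0.5855) = 5.150 m.
σ_a at base = K_a γ H − 2c√K_a = 0.3428×19.1×7.2 − 2×28.8×0.5855 = 13.42 kPa.
P_a = ½ × 13.42 × (H − z_c) = 0.5×13.42×2.050 = 13.75 kN/m.

13.8 kN/m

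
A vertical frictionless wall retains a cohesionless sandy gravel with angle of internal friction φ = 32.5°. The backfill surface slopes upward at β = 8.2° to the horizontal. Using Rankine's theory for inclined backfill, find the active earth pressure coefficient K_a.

0.310

K_a = cos β · (cos β − √(cos²β − cos²φ)) / (cos β + √(cos²β − cos²φ)).
cos β = 0.9898, cos φ = 0.8434, √(cos²β − cos²φ) = 0.5180.
K_a = 0.9898 × (0.9898 − 0.5180)/(0.9898 + 0.5180) = 0.3097.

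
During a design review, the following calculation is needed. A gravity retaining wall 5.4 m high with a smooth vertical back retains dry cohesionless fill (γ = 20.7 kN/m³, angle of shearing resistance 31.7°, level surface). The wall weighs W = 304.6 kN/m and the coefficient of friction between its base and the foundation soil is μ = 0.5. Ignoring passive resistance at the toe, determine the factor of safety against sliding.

K_a = tan²(45° − 31.7°/2) = 0.3111.
P_a = ½K_aγH² = 0.5×0.3111×20.7×5.4² = 93.88 kN/m, acting at H/3 = 1.800 m above the base.
FS_sliding = μW / P_a = 0.5×304.6 / 93.88 = 1.622.

1.62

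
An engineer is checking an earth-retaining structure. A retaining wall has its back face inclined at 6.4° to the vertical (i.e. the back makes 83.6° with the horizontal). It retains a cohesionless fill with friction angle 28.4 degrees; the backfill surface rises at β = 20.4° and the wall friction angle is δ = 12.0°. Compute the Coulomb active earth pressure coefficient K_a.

0.532

K_a = sin²(α+φ) / [sin²α · sin(α−δ) · (1 + √{sin(φ+δ)sin(φ−β) / (sin(α−δ)sin(α+β))})²].
With α = 83.6°, φ = 28.4°, δ = 12.0°, β = 20.4°: K_a = 0.5321.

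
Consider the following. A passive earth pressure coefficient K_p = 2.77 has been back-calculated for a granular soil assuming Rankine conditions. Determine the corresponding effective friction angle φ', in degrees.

28.0°

K_p = (1+sin φ)/(1−sin φ) ⇒ sin φ = (K_p − 1)/(K_p + 1) = 0.4695.
φ = arcsin(0.4695) = 28.00°.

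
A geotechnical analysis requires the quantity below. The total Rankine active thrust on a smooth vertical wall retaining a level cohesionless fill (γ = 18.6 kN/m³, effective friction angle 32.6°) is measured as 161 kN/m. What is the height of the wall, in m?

7.60 m

K_a = 0.2997. P_a = ½ K_a γ H² ⇒ H = √(2P_a/(K_a γ)).
H = √(2×161/(0.2997×18.6)) = 7.600 m.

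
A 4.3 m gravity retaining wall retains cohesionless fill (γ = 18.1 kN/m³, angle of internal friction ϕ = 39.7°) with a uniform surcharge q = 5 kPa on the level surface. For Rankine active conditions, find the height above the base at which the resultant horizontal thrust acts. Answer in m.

1.51 m

K_a = 0.2204.
Triangular part P₁ = ½K_aγH² = 36.89 at H/3 = 1.433 m; rectangular part P₂ = K_a q H = 4.739 at H/2 = 2.150 m.
ȳ = (P₁·1.433 + P₂·2.150)/(P₁+P₂) = 1.515 m.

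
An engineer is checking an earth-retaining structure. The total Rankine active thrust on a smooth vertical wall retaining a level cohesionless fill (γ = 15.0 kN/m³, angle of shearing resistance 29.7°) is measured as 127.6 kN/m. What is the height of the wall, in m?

K_a = 0.3374. P_a = ½ K_a γ H² ⇒ H = √(2P_a/(K_a γ)).
H = √(2×127.6/(0.3374×15.0)) = 7.101 m.

7.10 m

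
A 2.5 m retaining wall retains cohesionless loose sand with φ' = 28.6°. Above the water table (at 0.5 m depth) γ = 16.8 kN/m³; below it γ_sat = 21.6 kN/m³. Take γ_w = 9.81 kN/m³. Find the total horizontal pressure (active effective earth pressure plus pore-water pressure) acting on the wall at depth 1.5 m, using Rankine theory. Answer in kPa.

K_a = (1 − sin φ)/(1 + sin φ) = 0.3525.
γ' = 21.6 − 9.81 = 11.79 kN/m³.
Effective vertical stress at 1.5 m: σ'_v = 16.8×0.5 + 11.79×1.00 = 20.19 kPa.
σ'_h = K_a σ'_v = 0.3525 × 20.19 = 7.118 kPa; u = γ_w × 1.00 = 9.810 kPa.
Total σ_h = 7.118 + 9.810 = 16.93 kPa.

16.9 kPa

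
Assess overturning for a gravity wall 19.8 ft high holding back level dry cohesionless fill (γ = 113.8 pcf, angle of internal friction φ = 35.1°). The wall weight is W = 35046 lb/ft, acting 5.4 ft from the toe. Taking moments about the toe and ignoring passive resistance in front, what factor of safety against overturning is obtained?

K_a = tan²(45° − 35.1°/2) = 0.2698.
P_a = ½K_aγH² = 0.5×0.2698×113.8×19.8² = 6019 lb/ft, acting at H/3 = 6.600 ft above the base.
Overturning moment M_o = P_a × H/3 = 6019 × 6.600 = 39730.
Resisting moment M_r = W × 5.4 = 35046 × 5.4 = 189200.
FS_overturning = M_r/M_o = 189200/39730 = 4.764.

4.76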